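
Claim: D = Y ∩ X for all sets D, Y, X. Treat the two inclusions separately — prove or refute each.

Neither inclusion holds.

(⊆) This inclusion fails. Take D = {1}, Y = ∅, X = ∅; then 1 ∈ D but 1 ∉ Y ∩ X.

(⊇) This inclusion fails. Take D = ∅, Y = {1}, X = {1}; then 1 ∈ Y ∩ X but 1 ∉ D.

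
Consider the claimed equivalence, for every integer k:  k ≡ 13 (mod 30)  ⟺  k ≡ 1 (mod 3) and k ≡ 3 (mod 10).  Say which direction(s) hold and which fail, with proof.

Both implications hold.

(→) Suppose k ≡ 13 (mod 30); write k = 30j + 13. Since 3 ∣ 30, reducing mod 3 gives k ≡ 13 ≡ 1 (mod 3); since 10 ∣ 30, reducing mod 10 gives k ≡ 13 ≡ 3 (mod 10).

(←) Conversely, if k ≡ 1 (mod 3) and k ≡ 3 (mod 10), then by the Chinese remainder theorem k ≡ 13 (mod 30). This is exactly k ≡ 13 (mod 30).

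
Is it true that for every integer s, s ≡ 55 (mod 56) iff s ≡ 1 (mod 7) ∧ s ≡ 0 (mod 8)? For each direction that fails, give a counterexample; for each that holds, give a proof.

Neither implication holds.

[⇒] This fails: s = 55 gives 55 ≡ 55 (mod 56) but 55 ≡ 6 (mod 7), so the conjunction on the right does not hold.

[⇐] This fails: s = 8 satisfies both congruences on the right (8 ≡ 1 mod 7 and 8 ≡ 0 mod 8) yet 8 ≡ 8 (mod 56), not 55.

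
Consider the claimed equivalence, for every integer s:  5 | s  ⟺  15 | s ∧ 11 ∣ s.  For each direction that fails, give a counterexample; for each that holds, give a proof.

(⟹) This fails: take s = 5. Certainly 5 ∣ 5, but 15 ∤ 5.

(⟸) Suppose 15 ∣ s and 11 ∣ s. Any common multiple of 15 and 11 is a multiple of their lcm; here gcd(15, 11) = 1, so lcm(15, 11) = 15·11 = 165, so 165 ∣ s. Since 5 ∣ 165, it follows that 5 ∣ s.

(⇒) fails; (⇐) holds.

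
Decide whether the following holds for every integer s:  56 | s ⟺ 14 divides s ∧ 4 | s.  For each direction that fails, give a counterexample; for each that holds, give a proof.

(⇒) If 56 ∣ s, write s = 56q. Since 56 = 4·14, s = 14·(4q), so 14 ∣ s; and since 56 = 14·4, s = 4·(14q), so 4 ∣ s.

(⇐) This fails: take s = 28. Both 14 ∣ 28 and 4 ∣ 28, yet 28 is not a multiple of 56 (since 28 = 0·56 + 28), so 56 ∤ 28.

The forward direction holds; the converse fails.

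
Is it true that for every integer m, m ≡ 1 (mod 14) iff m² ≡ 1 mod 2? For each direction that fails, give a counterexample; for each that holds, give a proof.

Only the forward implication holds.

(⟹) Suppose m ≡ 1 (mod 14). Then m² ≡ 1² = 1 (mod 14), and since 2 ∣ 14, also m² ≡ 1 (mod 2).

(⟸) This fails: take m = 3. Then 3² = 9 ≡ 1 (mod 2), yet 3 ≡ 3 (mod 14), not 1.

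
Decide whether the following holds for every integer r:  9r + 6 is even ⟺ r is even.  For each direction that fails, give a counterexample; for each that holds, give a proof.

Equivalent; both directions hold.

(⟹) Suppose 9r + 6 is even. Since 9 is odd, 9r and r have the same parity, so 9r + 6 ≡ r + 6 (mod 2). As 6 is even, 9r + 6 is even exactly when r is even. Thus r is even.

(⟸) Conversely, suppose r is even; write r = 2j. Then 9r + 6 = 9·(2j) + 6 = 2·9j + 6, which is even.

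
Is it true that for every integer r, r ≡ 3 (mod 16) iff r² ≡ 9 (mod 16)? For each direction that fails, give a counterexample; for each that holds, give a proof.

Not equivalent: only (⇒) holds.

(→) Suppose r ≡ 3 (mod 16). Write r = 16j + 3. Then (16j + 3)² = 256j² + 96j + 9 = 16(16j² + 6j) + 9, so r² ≡ 9 (mod 16).

(←) This fails: take r = 5. Then 5² = 25 ≡ 9 (mod 16), yet 5 ≡ 5 (mod 16), not 3.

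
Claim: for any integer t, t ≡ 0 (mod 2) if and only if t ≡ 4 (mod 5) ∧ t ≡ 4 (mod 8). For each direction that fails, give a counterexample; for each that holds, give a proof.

Forward direction. This fails: t = 0 gives 0 ≡ 0 (mod 2) but 0 ≡ 0 (mod 5), so the conjunction on the right does not hold.

Converse. If t ≡ 4 (mod 5) and t ≡ 4 (mod 8), then by the Chinese remainder theorem t ≡ 4 (mod 40). Since 4 ≡ 0 (mod 2) and 2 ∣ 40, we get t ≡ 0 (mod 2).

Only the converse holds.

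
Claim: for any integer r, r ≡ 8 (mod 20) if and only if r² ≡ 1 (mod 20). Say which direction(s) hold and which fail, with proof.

(⟹) This fails: take r = 8. Then 8 ≡ 8 (mod 20), but 8² = 64 ≡ 4 (mod 20), not 1.

(⟸) This fails: take r = 1. Then 1² = 1 ≡ 1 (mod 20), yet 1 ≡ 1 (mod 20), not 8.

(⇒) fails and (⇐) fails.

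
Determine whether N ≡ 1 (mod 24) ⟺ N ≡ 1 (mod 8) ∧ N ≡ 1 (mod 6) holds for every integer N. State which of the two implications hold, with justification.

The biconditional holds.

(⟹) Suppose N ≡ 1 (mod 24); write N = 24j + 1. Since 8 ∣ 24, reducing mod 8 gives N ≡ 1 (mod 8); since 6 ∣ 24, reducing mod 6 gives N ≡ 1 (mod 6).

(⟸) Conversely, if N ≡ 1 (mod 8) and N ≡ 1 (mod 6), then by the Chinese remainder theorem N ≡ 1 (mod 24). This is exactly N ≡ 1 (mod 24).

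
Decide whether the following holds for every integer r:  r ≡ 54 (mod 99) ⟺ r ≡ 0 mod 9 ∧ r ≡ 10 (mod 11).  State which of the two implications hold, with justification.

Equivalent; both directions hold.

(⟹) Suppose r ≡ 54 (mod 99); write r = 99j + 54. Since 9 ∣ 99, reducing mod 9 gives r ≡ 54 ≡ 0 (mod 9); since 11 ∣ 99, reducing mod 11 gives r ≡ 54 ≡ 10 (mod 11).

(⟸) Conversely, if r ≡ 0 (mod 9) and r ≡ 10 (mod 11), then by the Chinese remainder theorem r ≡ 54 (mod 99). This is exactly r ≡ 54 (mod 99).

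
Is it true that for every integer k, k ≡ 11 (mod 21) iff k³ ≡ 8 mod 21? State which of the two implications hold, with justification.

(⟹) Suppose k ≡ 11 (mod 21). Write k = 21j + 11. Then (21j + 11)³ = 9261j³ + 14553j² + 7623j + 1331 = 21(441j³ + 693j² + 363j + 63) + 8, so k³ ≡ 8 (mod 21).

(⟸) This fails: take k = 2. Then 2³ = 8 ≡ 8 (mod 21), yet 2 ≡ 2 (mod 21), not 11.

(⇒) holds; (⇐) fails.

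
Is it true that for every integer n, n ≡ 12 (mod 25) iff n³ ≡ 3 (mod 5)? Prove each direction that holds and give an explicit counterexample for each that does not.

[⇒] Suppose n ≡ 12 (mod 25). Then n³ ≡ 12³ = 1728 (mod 25), and since 5 ∣ 25, also n³ ≡ 3 (mod 5).

[⇐] This fails: take n = 2. Then 2³ = 8 ≡ 3 (mod 5), yet 2 ≡ 2 (mod 25), not 12.

The forward direction holds; the converse fails.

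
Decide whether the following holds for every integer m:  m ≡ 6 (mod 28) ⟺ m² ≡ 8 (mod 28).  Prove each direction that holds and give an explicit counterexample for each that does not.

(⇐) This fails: take m = 8. Then 8² = 64 ≡ 8 (mod 28), yet 8 ≡ 8 (mod 28), not 6.

(⇒) Suppose m ≡ 6 (mod 28). Write m = 28j + 6. Then (28j + 6)² = 784j² + 336j + 36 = 28(28j² + 12j + 1) + 8, so m² ≡ 8 (mod 28).

The forward direction holds; the converse fails.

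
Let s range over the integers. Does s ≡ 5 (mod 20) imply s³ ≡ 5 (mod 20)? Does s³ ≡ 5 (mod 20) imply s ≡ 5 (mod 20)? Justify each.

(⇒) Suppose s ≡ 5 (mod 20). Write s = 20j + 5. Then (20j + 5)³ = 8000j³ + 6000j² + 1500j + 125 = 20(400j³ + 300j² + 75j + 6) + 5, so s³ ≡ 5 (mod 20).

(⇐) Conversely, suppose s³ ≡ 5 (mod 20). The only residue r in {0, …, 19} with r³ ≡ 5 (mod 20) is r = 5, so s ≡ 5 (mod 20).

Both directions hold; the statement is true.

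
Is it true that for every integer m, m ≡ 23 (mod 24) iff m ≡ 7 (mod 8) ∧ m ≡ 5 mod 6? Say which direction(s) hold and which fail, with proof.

[⇒] Suppose m ≡ 23 (mod 24); write m = 24j + 23. Since 8 ∣ 24, reducing mod 8 gives m ≡ 23 ≡ 7 (mod 8); since 6 ∣ 24, reducing mod 6 gives m ≡ 23 ≡ 5 (mod 6).

[⇐] Conversely, if m ≡ 7 (mod 8) and m ≡ 5 (mod 6), then by the Chinese remainder theorem m ≡ 23 (mod 24). This is exactly m ≡ 23 (mod 24).

Both directions hold; the statement is true.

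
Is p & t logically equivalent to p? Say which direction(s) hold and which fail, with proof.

Only the forward direction holds.

(→) Assume the antecedent. If t is true, the antecedent forces (t = T, p = T), and p holds there. If t is false, the antecedent cannot hold. Either way p holds.

(←) This fails. Under t = F, p = T, the left side is false but the right side is true.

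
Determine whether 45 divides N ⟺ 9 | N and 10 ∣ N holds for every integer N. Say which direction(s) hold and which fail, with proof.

(⇒) fails; (⇐) holds.

(⇒) This fails: take N = 45. Certainly 45 ∣ 45, but 10 ∤ 45.

(⇐) Suppose 9 ∣ N and 10 ∣ N. Any common multiple of 9 and 10 is a multiple of their lcm; here gcd(9, 10) = 1, so lcm(9, 10) = 9·10 = 90, so 90 ∣ N. Since 45 ∣ 90, it follows that 45 ∣ N.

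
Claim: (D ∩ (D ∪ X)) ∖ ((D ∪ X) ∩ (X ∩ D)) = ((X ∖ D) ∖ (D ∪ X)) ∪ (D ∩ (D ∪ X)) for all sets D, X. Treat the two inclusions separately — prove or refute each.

(⊆) Let x ∈ (D ∩ (D ∪ X)) ∖ ((D ∪ X) ∩ (X ∩ D)). Then x ∈ D and x ∉ X, from which x ∈ ((X ∖ D) ∖ (D ∪ X)) ∪ (D ∩ (D ∪ X)).

(⊇) This inclusion fails. Take D = {1}, X = {1}; then 1 ∈ ((X ∖ D) ∖ (D ∪ X)) ∪ (D ∩ (D ∪ X)) but 1 ∉ (D ∩ (D ∪ X)) ∖ ((D ∪ X) ∩ (X ∩ D)).

(⊆) holds; (⊇) fails.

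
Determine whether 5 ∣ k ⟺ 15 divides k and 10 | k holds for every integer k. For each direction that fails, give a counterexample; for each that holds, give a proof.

Only the converse holds.

[⇒] This fails: take k = 5. Certainly 5 ∣ 5, but 15 ∤ 5.

[⇐] Suppose 15 ∣ k and 10 ∣ k. Any common multiple of 15 and 10 is a multiple of their lcm; here lcm(15, 10) = 15·10/gcd(15, 10) = 150/5 = 30, so 30 ∣ k. Since 5 ∣ 30, it follows that 5 ∣ k.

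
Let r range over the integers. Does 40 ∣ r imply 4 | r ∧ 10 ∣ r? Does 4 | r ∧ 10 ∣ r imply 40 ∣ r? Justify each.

(⇐) This fails: take r = 20. Both 4 ∣ 20 and 10 ∣ 20, yet 20 is not a multiple of 40 (since 20 = 0·40 + 20), so 40 ∤ 20.

(⇒) If 40 ∣ r, write r = 40q. Since 40 = 10·4, r = 4·(10q), so 4 ∣ r; and since 40 = 4·10, r = 10·(4q), so 10 ∣ r.

(⇒) holds; (⇐) fails.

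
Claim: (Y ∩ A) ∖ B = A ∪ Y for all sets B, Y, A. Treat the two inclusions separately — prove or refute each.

Only the forward inclusion holds.

(⟹) Let x ∈ (Y ∩ A) ∖ B. Then x ∈ Y ∩ A and x ∉ B, from which x ∈ A ∪ Y.

(⟸) This inclusion fails. Take B = ∅, Y = {1}, A = ∅; then 1 ∈ A ∪ Y but 1 ∉ (Y ∩ A) ∖ B.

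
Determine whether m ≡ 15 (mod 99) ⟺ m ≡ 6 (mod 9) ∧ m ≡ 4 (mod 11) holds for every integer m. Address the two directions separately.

(⇒) Suppose m ≡ 15 (mod 99); write m = 99j + 15. Since 9 ∣ 99, reducing mod 9 gives m ≡ 15 ≡ 6 (mod 9); since 11 ∣ 99, reducing mod 11 gives m ≡ 15 ≡ 4 (mod 11).

(⇐) Conversely, if m ≡ 6 (mod 9) and m ≡ 4 (mod 11), then by the Chinese remainder theorem m ≡ 15 (mod 99). This is exactly m ≡ 15 (mod 99).

Equivalent; both directions hold.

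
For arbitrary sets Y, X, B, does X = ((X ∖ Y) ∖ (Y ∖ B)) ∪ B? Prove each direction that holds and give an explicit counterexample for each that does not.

Forward inclusion. This inclusion fails. Take Y = {1}, X = {1}, B = ∅; then 1 ∈ X but 1 ∉ ((X ∖ Y) ∖ (Y ∖ B)) ∪ B.

Reverse inclusion. This inclusion fails. Take Y = ∅, X = ∅, B = {1}; then 1 ∈ ((X ∖ Y) ∖ (Y ∖ B)) ∪ B but 1 ∉ X.

Both inclusions fail.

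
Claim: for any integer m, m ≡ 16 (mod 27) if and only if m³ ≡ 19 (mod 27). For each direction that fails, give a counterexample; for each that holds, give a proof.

(⟹) Suppose m ≡ 16 (mod 27). Write m = 27j + 16. Then (27j + 16)³ = 19683j³ + 34992j² + 20736j + 4096 = 27(729j³ + 1296j² + 768j + 151) + 19, so m³ ≡ 19 (mod 27).

(⟸) This fails: take m = 7. Then 7³ = 343 ≡ 19 (mod 27), yet 7 ≡ 7 (mod 27), not 16.

Only the forward implication holds.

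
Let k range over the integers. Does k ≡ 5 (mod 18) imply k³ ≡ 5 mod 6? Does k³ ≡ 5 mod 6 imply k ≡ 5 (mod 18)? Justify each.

[⇒] Suppose k ≡ 5 (mod 18). Then k³ ≡ 5³ = 125 (mod 18), and since 6 ∣ 18, also k³ ≡ 5 (mod 6).

[⇐] This fails: take k = 11. Then 11³ = 1331 ≡ 5 (mod 6), yet 11 ≡ 11 (mod 18), not 5.

Only the forward direction holds.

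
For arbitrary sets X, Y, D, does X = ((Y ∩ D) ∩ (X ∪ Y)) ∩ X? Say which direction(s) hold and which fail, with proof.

The sets are not equal: only the reverse inclusion holds.

Reverse inclusion. Let x ∈ ((Y ∩ D) ∩ (X ∪ Y)) ∩ X. Then x ∈ X ∩ Y ∩ D, from which x ∈ X.

Forward inclusion. This inclusion fails. Take X = {1}, Y = ∅, D = ∅; then 1 ∈ X but 1 ∉ ((Y ∩ D) ∩ (X ∪ Y)) ∩ X.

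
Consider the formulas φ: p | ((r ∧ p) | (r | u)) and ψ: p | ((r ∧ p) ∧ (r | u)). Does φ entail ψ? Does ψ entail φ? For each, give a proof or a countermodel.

(⇒) fails; (⇐) holds.

(→) This fails. Under u = T, r = F, p = F, the left side is true but the right side is false.

(←) Assume the antecedent. If u is true, p | ((r ∧ p) | (r | u)) reduces to true regardless of the other variables. If u is false, the antecedent forces (u = F, r = F, p = T) or (u = F, r = T, p = T), and p | ((r ∧ p) | (r | u)) holds there. Either way p | ((r ∧ p) | (r | u)) holds.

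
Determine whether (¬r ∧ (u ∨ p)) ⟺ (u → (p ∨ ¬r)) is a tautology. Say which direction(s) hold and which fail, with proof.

Only the forward implication holds.

(→) Assume the antecedent. If r is true, the antecedent cannot hold. If r is false, u → (p ∨ ¬r) reduces to true regardless of the other variables. Either way u → (p ∨ ¬r) holds.

(←) This fails. Under r = F, u = F, p = F, the left side is false but the right side is true.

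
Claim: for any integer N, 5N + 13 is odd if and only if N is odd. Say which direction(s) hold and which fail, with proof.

[⇒] This fails: N = 6 gives 5N + 13 = 43, which is odd, but 6 is even, not odd.

[⇐] This also fails: N = 3 is odd, but 5N + 13 = 28 is even, not odd.

Both directions fail.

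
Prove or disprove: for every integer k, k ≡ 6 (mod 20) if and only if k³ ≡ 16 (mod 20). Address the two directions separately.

(⇒) Suppose k ≡ 6 (mod 20). Write k = 20j + 6. Then (20j + 6)³ = 8000j³ + 7200j² + 2160j + 216 = 20(400j³ + 360j² + 108j + 10) + 16, so k³ ≡ 16 (mod 20).

(⇐) This fails: take k = 16. Then 16³ = 4096 ≡ 16 (mod 20), yet 16 ≡ 16 (mod 20), not 6.

Only the forward direction holds.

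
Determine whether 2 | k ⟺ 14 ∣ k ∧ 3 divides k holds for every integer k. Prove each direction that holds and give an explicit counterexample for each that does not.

[⇐] Suppose 14 ∣ k and 3 ∣ k. Any common multiple of 14 and 3 is a multiple of their lcm; here gcd(14, 3) = 1, so lcm(14, 3) = 14·3 = 42, so 42 ∣ k. Since 2 ∣ 42, it follows that 2 ∣ k.

[⇒] This fails: take k = 2. Certainly 2 ∣ 2, but 14 ∤ 2.

(⇒) fails; (⇐) holds.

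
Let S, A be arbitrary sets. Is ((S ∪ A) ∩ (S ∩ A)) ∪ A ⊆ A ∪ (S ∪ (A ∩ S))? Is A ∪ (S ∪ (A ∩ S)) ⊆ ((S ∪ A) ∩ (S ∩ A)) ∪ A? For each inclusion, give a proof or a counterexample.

Only the forward inclusion holds.

(⟸) This inclusion fails. Take S = {1}, A = ∅; then 1 ∈ A ∪ (S ∪ (A ∩ S)) but 1 ∉ ((S ∪ A) ∩ (S ∩ A)) ∪ A.

(⟹) Let x ∈ ((S ∪ A) ∩ (S ∩ A)) ∪ A. Then either x ∈ A and x ∉ S; or x ∈ S ∩ A. In each case x ∈ A ∪ (S ∪ (A ∩ S)), so ((S ∪ A) ∩ (S ∩ A)) ∪ A ⊆ A ∪ (S ∪ (A ∩ S)).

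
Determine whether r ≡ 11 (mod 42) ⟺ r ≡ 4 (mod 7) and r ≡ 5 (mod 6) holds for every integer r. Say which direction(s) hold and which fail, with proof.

(⟹) Suppose r ≡ 11 (mod 42); write r = 42j + 11. Since 7 ∣ 42, reducing mod 7 gives r ≡ 11 ≡ 4 (mod 7); since 6 ∣ 42, reducing mod 6 gives r ≡ 11 ≡ 5 (mod 6).

(⟸) Conversely, if r ≡ 4 (mod 7) and r ≡ 5 (mod 6), then by the Chinese remainder theorem r ≡ 11 (mod 42). This is exactly r ≡ 11 (mod 42).

Equivalent; both directions hold.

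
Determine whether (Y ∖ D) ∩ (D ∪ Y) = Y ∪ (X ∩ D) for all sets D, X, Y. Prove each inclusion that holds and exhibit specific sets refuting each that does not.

(⟹) Let x ∈ (Y ∖ D) ∩ (D ∪ Y). Then either x ∈ Y and x ∉ D, X; or x ∈ X ∩ Y and x ∉ D. In each case x ∈ Y ∪ (X ∩ D), so (Y ∖ D) ∩ (D ∪ Y) ⊆ Y ∪ (X ∩ D).

(⟸) This inclusion fails. Take D = {1}, X = {1}, Y = ∅; then 1 ∈ Y ∪ (X ∩ D) but 1 ∉ (Y ∖ D) ∩ (D ∪ Y).

Only the forward inclusion holds.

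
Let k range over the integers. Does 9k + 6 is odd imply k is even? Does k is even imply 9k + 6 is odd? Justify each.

Neither direction holds.

Forward direction. This fails: k = 1 gives 9k + 6 = 15, which is odd, but 1 is odd, not even.

Converse. This also fails: k = 0 is even, but 9k + 6 = 6 is even, not odd.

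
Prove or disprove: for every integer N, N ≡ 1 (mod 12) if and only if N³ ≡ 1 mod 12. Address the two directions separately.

Both directions hold; the statement is true.

(→) Suppose N ≡ 1 (mod 12). Write N = 12j + 1. Then (12j + 1)³ = 1728j³ + 432j² + 36j + 1 = 12(144j³ + 36j² + 3j) + 1, so N³ ≡ 1 (mod 12).

(←) For the converse, argue contrapositively. If N ≢ 1 (mod 12), then N is congruent to one of 0, 2, 3, 4, 5, 6, 7, 8, 9, 10, 11 modulo 12, and these give N³ ≡ 0, 8, 3, 4, 5, 0, 7, 8, 9, 4, 11 respectively — never 1.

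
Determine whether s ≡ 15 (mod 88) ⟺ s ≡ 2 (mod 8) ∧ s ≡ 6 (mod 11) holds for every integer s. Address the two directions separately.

[⇒] This fails: s = 15 gives 15 ≡ 15 (mod 88) but 15 ≡ 7 (mod 8), so the conjunction on the right does not hold.

[⇐] This fails: s = 50 satisfies both congruences on the right (50 ≡ 2 mod 8 and 50 ≡ 6 mod 11) yet 50 ≡ 50 (mod 88), not 15.

Both directions fail.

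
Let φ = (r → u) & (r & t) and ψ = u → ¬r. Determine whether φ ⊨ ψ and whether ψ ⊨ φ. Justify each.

(⇒) fails and (⇐) fails.

(⇒) This fails. Under u = T, t = T, r = T, the left side is true but the right side is false.

(⇐) This fails. Under u = F, t = F, r = F, the left side is false but the right side is true.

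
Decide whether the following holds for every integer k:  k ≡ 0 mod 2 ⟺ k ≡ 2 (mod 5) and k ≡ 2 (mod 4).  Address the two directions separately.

Not equivalent: only (⇐) holds.

(⇒) This fails: k = 0 gives 0 ≡ 0 (mod 2) but 0 ≡ 0 (mod 5), so the conjunction on the right does not hold.

(⇐) Conversely, if k ≡ 2 (mod 5) and k ≡ 2 (mod 4), then by the Chinese remainder theorem k ≡ 2 (mod 20). Since 2 ≡ 0 (mod 2) and 2 ∣ 20, we get k ≡ 0 (mod 2).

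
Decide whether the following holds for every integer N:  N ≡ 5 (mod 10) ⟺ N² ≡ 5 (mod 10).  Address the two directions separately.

Both directions hold; the statement is true.

(⟹) Suppose N ≡ 5 (mod 10). Write N = 10j + 5. Then (10j + 5)² = 100j² + 100j + 25 = 10(10j² + 10j + 2) + 5, so N² ≡ 5 (mod 10).

(⟸) Conversely, suppose N² ≡ 5 (mod 10). The only residue r in {0, …, 9} with r² ≡ 5 (mod 10) is r = 5, so N ≡ 5 (mod 10).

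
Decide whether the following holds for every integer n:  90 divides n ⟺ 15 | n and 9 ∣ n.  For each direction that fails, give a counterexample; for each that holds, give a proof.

(⇒) If 90 ∣ n, write n = 90q. Since 90 = 6·15, n = 15·(6q), so 15 ∣ n; and since 90 = 10·9, n = 9·(10q), so 9 ∣ n.

(⇐) This fails: take n = 45. Both 15 ∣ 45 and 9 ∣ 45, yet 45 is not a multiple of 90 (since 45 = 0·90 + 45), so 90 ∤ 45.

Not equivalent: only (⇒) holds.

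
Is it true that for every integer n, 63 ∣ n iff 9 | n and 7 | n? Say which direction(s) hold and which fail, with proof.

[⇐] Suppose 9 ∣ n and 7 ∣ n. Any common multiple of 9 and 7 is a multiple of their lcm; here gcd(9, 7) = 1, so lcm(9, 7) = 9·7 = 63, so 63 ∣ n.

[⇒] If 63 ∣ n, write n = 63q. Since 63 = 7·9, n = 9·(7q), so 9 ∣ n; and since 63 = 9·7, n = 7·(9q), so 7 ∣ n.

The biconditional holds.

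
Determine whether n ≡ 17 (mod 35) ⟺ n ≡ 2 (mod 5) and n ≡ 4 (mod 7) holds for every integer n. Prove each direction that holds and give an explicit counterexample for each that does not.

[⇒] This fails: n = 17 gives 17 ≡ 17 (mod 35) but 17 ≡ 3 (mod 7), so the conjunction on the right does not hold.

[⇐] This fails: n = 32 satisfies both congruences on the right (32 ≡ 2 mod 5 and 32 ≡ 4 mod 7) yet 32 ≡ 32 (mod 35), not 17.

Neither implication holds.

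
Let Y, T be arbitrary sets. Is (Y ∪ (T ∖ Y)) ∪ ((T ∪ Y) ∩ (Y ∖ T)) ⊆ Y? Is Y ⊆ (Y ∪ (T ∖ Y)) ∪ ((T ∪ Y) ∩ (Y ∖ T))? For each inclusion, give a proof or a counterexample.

(⟹) This inclusion fails. Take Y = ∅, T = {1}; then 1 ∈ (Y ∪ (T ∖ Y)) ∪ ((T ∪ Y) ∩ (Y ∖ T)) but 1 ∉ Y.

(⟸) Let x ∈ Y. Then either x ∈ Y and x ∉ T; or x ∈ Y ∩ T. In each case x ∈ (Y ∪ (T ∖ Y)) ∪ ((T ∪ Y) ∩ (Y ∖ T)), so Y ⊆ (Y ∪ (T ∖ Y)) ∪ ((T ∪ Y) ∩ (Y ∖ T)).

The sets are not equal: only the reverse inclusion holds.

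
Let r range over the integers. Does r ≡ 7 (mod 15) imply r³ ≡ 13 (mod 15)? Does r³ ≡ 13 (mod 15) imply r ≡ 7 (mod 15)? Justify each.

Equivalent; both directions hold.

[⇒] Suppose r ≡ 7 (mod 15). Write r = 15j + 7. Then (15j + 7)³ = 3375j³ + 4725j² + 2205j + 343 = 15(225j³ + 315j² + 147j + 22) + 13, so r³ ≡ 13 (mod 15).

[⇐] Conversely, suppose r³ ≡ 13 (mod 15). The only residue r in {0, …, 14} with r³ ≡ 13 (mod 15) is r = 7, so r ≡ 7 (mod 15).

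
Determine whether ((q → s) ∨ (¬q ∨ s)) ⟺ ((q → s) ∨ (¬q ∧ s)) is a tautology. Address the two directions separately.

(⟸) Assume the antecedent. If q is true, the antecedent forces (q = T, s = T), and (q → s) ∨ (¬q ∨ s) holds there. If q is false, (q → s) ∨ (¬q ∨ s) reduces to true regardless of the other variables. Either way (q → s) ∨ (¬q ∨ s) holds.

(⟹) Assume the antecedent. If q is true, the antecedent forces (q = T, s = T), and (q → s) ∨ (¬q ∧ s) holds there. If q is false, (q → s) ∨ (¬q ∧ s) reduces to true regardless of the other variables. Either way (q → s) ∨ (¬q ∧ s) holds.

Both directions hold.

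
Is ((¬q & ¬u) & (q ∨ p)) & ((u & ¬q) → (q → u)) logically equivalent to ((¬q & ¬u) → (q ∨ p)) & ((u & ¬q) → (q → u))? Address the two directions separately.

(⟹) Assume the antecedent. If p is true, the consequent reduces to true regardless of the other variables. If p is false, the antecedent cannot hold. Either way the consequent holds.

(⟸) This fails. Under p = F, u = T, q = F, the left side is false but the right side is true.

Only the forward direction holds.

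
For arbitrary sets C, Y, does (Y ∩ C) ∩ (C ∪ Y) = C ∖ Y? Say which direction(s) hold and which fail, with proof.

Both inclusions fail.

Forward inclusion. This inclusion fails. Take C = {1}, Y = {1}; then 1 ∈ (Y ∩ C) ∩ (C ∪ Y) but 1 ∉ C ∖ Y.

Reverse inclusion. This inclusion fails. Take C = {1}, Y = ∅; then 1 ∈ C ∖ Y but 1 ∉ (Y ∩ C) ∩ (C ∪ Y).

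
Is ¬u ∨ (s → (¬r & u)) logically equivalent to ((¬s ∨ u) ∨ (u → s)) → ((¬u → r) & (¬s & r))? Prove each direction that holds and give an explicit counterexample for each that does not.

(⟹) This fails. Under s = F, r = F, u = F, the left side is true but the right side is false.

(⟸) Assume the antecedent. If s is true, the antecedent cannot hold. If s is false, ¬u ∨ (s → (¬r & u)) reduces to true regardless of the other variables. Either way ¬u ∨ (s → (¬r & u)) holds.

Not equivalent: only (⇐) holds.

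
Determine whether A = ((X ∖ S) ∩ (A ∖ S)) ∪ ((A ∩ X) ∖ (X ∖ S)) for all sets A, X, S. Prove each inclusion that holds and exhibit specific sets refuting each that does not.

(⟹) This inclusion fails. Take A = {1}, X = ∅, S = ∅; then 1 ∈ A but 1 ∉ ((X ∖ S) ∩ (A ∖ S)) ∪ ((A ∩ X) ∖ (X ∖ S)).

(⟸) Let x ∈ ((X ∖ S) ∩ (A ∖ S)) ∪ ((A ∩ X) ∖ (X ∖ S)). Then either x ∈ A ∩ X and x ∉ S; or x ∈ A ∩ X ∩ S. In each case x ∈ A, so ((X ∖ S) ∩ (A ∖ S)) ∪ ((A ∩ X) ∖ (X ∖ S)) ⊆ A.

Only the reverse inclusion holds.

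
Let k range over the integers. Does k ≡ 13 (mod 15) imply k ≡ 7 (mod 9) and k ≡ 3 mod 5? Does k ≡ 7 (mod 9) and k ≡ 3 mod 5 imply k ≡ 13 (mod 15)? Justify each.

Not equivalent: only (⇐) holds.

(←) If k ≡ 7 (mod 9) and k ≡ 3 (mod 5), then by the Chinese remainder theorem k ≡ 43 (mod 45). Since 43 ≡ 13 (mod 15) and 15 ∣ 45, we get k ≡ 13 (mod 15).

(→) This fails: k = 28 gives 28 ≡ 13 (mod 15) but 28 ≡ 1 (mod 9), so the conjunction on the right does not hold.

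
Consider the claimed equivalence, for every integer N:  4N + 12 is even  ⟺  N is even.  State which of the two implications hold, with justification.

(→) This fails: take N = 5. Then 4N + 12 = 32, which is even, yet N = 5 is odd, not even.

(←) Suppose N is even. Since 4 is even, 4N is even for every N, so 4N + 12 has the same parity as 12, which is even. Hence 4N + 12 is even.

Only the reverse direction holds.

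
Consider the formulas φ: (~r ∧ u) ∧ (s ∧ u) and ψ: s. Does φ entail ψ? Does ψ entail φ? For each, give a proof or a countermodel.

Only the forward implication holds.

(←) This fails. Under r = F, s = T, u = F, the left side is false but the right side is true.

(→) Assume the antecedent. If r is true, the antecedent cannot hold. If r is false, the antecedent forces (r = F, s = T, u = T), and s holds there. Either way s holds.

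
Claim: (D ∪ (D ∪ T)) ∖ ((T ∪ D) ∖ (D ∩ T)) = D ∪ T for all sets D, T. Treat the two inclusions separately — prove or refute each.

(⊇) This inclusion fails. Take D = {1}, T = ∅; then 1 ∈ D ∪ T but 1 ∉ (D ∪ (D ∪ T)) ∖ ((T ∪ D) ∖ (D ∩ T)).

(⊆) Let x ∈ (D ∪ (D ∪ T)) ∖ ((T ∪ D) ∖ (D ∩ T)). Then x ∈ D ∩ T, from which x ∈ D ∪ T.

The sets are not equal: only the forward inclusion holds.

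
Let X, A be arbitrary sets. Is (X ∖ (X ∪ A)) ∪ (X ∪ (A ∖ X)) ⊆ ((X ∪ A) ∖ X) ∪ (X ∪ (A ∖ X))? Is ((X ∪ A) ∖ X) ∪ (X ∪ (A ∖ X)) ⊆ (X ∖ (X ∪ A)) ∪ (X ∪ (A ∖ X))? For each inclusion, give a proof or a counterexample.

Both inclusions hold; the sets are equal.

(⟸) Let x ∈ ((X ∪ A) ∖ X) ∪ (X ∪ (A ∖ X)). Then either x ∈ X and x ∉ A; or x ∈ A and x ∉ X; or x ∈ X ∩ A. In each case x ∈ (X ∖ (X ∪ A)) ∪ (X ∪ (A ∖ X)), so ((X ∪ A) ∖ X) ∪ (X ∪ (A ∖ X)) ⊆ (X ∖ (X ∪ A)) ∪ (X ∪ (A ∖ X)).

(⟹) Let x ∈ (X ∖ (X ∪ A)) ∪ (X ∪ (A ∖ X)). Then either x ∈ X and x ∉ A; or x ∈ A and x ∉ X; or x ∈ X ∩ A. In each case x ∈ ((X ∪ A) ∖ X) ∪ (X ∪ (A ∖ X)), so (X ∖ (X ∪ A)) ∪ (X ∪ (A ∖ X)) ⊆ ((X ∪ A) ∖ X) ∪ (X ∪ (A ∖ X)).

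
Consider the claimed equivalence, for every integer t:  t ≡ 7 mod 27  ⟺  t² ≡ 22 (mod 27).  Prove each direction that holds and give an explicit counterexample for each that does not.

The forward direction holds; the converse fails.

(⇐) This fails: take t = 20. Then 20² = 400 ≡ 22 (mod 27), yet 20 ≡ 20 (mod 27), not 7.

(⇒) Suppose t ≡ 7 mod 27. Write t = 27j + 7. Then (27j + 7)² = 729j² + 378j + 49 = 27(27j² + 14j + 1) + 22, so t² ≡ 22 (mod 27).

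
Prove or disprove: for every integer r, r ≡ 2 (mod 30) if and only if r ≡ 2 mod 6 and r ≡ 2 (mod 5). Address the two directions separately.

(→) Suppose r ≡ 2 (mod 30); write r = 30j + 2. Since 6 ∣ 30, reducing mod 6 gives r ≡ 2 (mod 6); since 5 ∣ 30, reducing mod 5 gives r ≡ 2 (mod 5).

(←) Conversely, if r ≡ 2 (mod 6) and r ≡ 2 (mod 5), then by the Chinese remainder theorem r ≡ 2 (mod 30). This is exactly r ≡ 2 (mod 30).

The biconditional holds.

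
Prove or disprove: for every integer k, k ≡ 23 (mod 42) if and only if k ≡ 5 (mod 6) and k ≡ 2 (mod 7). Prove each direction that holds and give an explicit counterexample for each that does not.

(⇐) If k ≡ 5 (mod 6) and k ≡ 2 (mod 7), then by the Chinese remainder theorem k ≡ 23 (mod 42). This is exactly k ≡ 23 (mod 42).

(⇒) Suppose k ≡ 23 (mod 42); write k = 42j + 23. Since 6 ∣ 42, reducing mod 6 gives k ≡ 23 ≡ 5 (mod 6); since 7 ∣ 42, reducing mod 7 gives k ≡ 23 ≡ 2 (mod 7).

Equivalent; both directions hold.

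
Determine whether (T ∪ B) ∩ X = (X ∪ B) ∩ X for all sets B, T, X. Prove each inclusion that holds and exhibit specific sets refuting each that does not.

Only the forward inclusion holds.

(⊇) This inclusion fails. Take B = ∅, T = ∅, X = {1}; then 1 ∈ (X ∪ B) ∩ X but 1 ∉ (T ∪ B) ∩ X.

(⊆) Let x ∈ (T ∪ B) ∩ X. Then either x ∈ B ∩ X and x ∉ T; or x ∈ T ∩ X and x ∉ B; or x ∈ B ∩ T ∩ X. In each case x ∈ (X ∪ B) ∩ X, so (T ∪ B) ∩ X ⊆ (X ∪ B) ∩ X.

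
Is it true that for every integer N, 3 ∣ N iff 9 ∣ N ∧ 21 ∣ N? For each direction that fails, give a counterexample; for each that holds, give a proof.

Only the reverse direction holds.

(→) This fails: take N = 3. Certainly 3 ∣ 3, but 9 ∤ 3.

(←) Suppose 9 ∣ N and 21 ∣ N. Any common multiple of 9 and 21 is a multiple of their lcm; here lcm(9, 21) = 9·21/gcd(9, 21) = 189/3 = 63, so 63 ∣ N. Since 3 ∣ 63, it follows that 3 ∣ N.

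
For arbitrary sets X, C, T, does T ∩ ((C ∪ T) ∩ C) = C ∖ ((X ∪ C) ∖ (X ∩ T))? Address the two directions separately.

(⊆) fails; (⊇) holds.

(⟸) Let x ∈ C ∖ ((X ∪ C) ∖ (X ∩ T)). Then x ∈ X ∩ C ∩ T, from which x ∈ T ∩ ((C ∪ T) ∩ C).

(⟹) This inclusion fails. Take X = ∅, C = {1}, T = {1}; then 1 ∈ T ∩ ((C ∪ T) ∩ C) but 1 ∉ C ∖ ((X ∪ C) ∖ (X ∩ T)).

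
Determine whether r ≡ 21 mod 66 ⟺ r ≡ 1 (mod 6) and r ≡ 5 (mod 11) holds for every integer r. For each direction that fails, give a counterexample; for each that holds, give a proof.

(⇒) fails and (⇐) fails.

Forward direction. This fails: r = 21 gives 21 ≡ 21 (mod 66) but 21 ≡ 3 (mod 6), so the conjunction on the right does not hold.

Converse. This fails: r = 49 satisfies both congruences on the right (49 ≡ 1 mod 6 and 49 ≡ 5 mod 11) yet 49 ≡ 49 (mod 66), not 21.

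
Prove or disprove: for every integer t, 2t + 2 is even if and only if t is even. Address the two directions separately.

Forward direction. This fails: take t = 5. Then 2t + 2 = 12, which is even, yet t = 5 is odd, not even.

Converse. Suppose t is even. Since 2 is even, 2t is even for every t, so 2t + 2 has the same parity as 2, which is even. Hence 2t + 2 is even.

Not equivalent: only (⇐) holds.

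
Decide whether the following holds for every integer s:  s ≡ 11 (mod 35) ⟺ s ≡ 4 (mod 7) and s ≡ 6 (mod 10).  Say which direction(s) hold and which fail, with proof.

Not equivalent: only (⇐) holds.

Forward direction. This fails: s = 11 gives 11 ≡ 11 (mod 35) but 11 ≡ 1 (mod 10), so the conjunction on the right does not hold.

Converse. If s ≡ 4 (mod 7) and s ≡ 6 (mod 10), then by the Chinese remainder theorem s ≡ 46 (mod 70). Since 46 ≡ 11 (mod 35) and 35 ∣ 70, we get s ≡ 11 (mod 35).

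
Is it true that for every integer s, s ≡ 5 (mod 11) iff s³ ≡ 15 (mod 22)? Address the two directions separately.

The forward direction fails; the converse holds.

(⟸) The residues r modulo 22 with r³ ≡ 15 (mod 22) are exactly {5}, and each is ≡ 5 (mod 11).

(⟹) This fails: take s = 16. Then 16 ≡ 5 (mod 11), but 16³ = 4096 ≡ 4 (mod 22), not 15.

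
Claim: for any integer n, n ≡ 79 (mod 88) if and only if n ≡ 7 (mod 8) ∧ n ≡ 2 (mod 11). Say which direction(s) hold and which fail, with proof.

(→) Suppose n ≡ 79 (mod 88); write n = 88j + 79. Since 8 ∣ 88, reducing mod 8 gives n ≡ 79 ≡ 7 (mod 8); since 11 ∣ 88, reducing mod 11 gives n ≡ 79 ≡ 2 (mod 11).

(←) Conversely, if n ≡ 7 (mod 8) and n ≡ 2 (mod 11), then by the Chinese remainder theorem n ≡ 79 (mod 88). This is exactly n ≡ 79 (mod 88).

Equivalent; both directions hold.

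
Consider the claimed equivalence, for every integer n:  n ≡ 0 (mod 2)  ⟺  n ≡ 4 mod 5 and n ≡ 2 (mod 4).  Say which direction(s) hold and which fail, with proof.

(⇒) This fails: n = 0 gives 0 ≡ 0 (mod 2) but 0 ≡ 0 (mod 5), so the conjunction on the right does not hold.

(⇐) Conversely, if n ≡ 4 (mod 5) and n ≡ 2 (mod 4), then by the Chinese remainder theorem n ≡ 14 (mod 20). Since 14 ≡ 0 (mod 2) and 2 ∣ 20, we get n ≡ 0 (mod 2).

The forward direction fails; the converse holds.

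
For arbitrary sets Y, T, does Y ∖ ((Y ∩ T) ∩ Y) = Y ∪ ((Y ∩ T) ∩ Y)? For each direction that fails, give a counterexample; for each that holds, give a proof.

Only the forward inclusion holds.

(⟸) This inclusion fails. Take Y = {1}, T = {1}; then 1 ∈ Y ∪ ((Y ∩ T) ∩ Y) but 1 ∉ Y ∖ ((Y ∩ T) ∩ Y).

(⟹) Let x ∈ Y ∖ ((Y ∩ T) ∩ Y). Then x ∈ Y and x ∉ T, from which x ∈ Y ∪ ((Y ∩ T) ∩ Y).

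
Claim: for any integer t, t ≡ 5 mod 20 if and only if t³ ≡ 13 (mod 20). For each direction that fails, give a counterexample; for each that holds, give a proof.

Neither direction holds.

(→) This fails: take t = 5. Then 5 ≡ 5 (mod 20), but 5³ = 125 ≡ 5 (mod 20), not 13.

(←) This fails: take t = 17. Then 17³ = 4913 ≡ 13 (mod 20), yet 17 ≡ 17 (mod 20), not 5.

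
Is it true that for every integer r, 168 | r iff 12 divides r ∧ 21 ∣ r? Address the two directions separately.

(⇐) This fails: take r = 84. Both 12 ∣ 84 and 21 ∣ 84, yet 84 is not a multiple of 168 (since 84 = 0·168 + 84), so 168 ∤ 84.

(⇒) If 168 ∣ r, write r = 168q. Since 168 = 14·12, r = 12·(14q), so 12 ∣ r; and since 168 = 8·21, r = 21·(8q), so 21 ∣ r.

Only the forward direction holds.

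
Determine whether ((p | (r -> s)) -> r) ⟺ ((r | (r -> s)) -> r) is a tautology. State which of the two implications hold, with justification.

Equivalent; both directions hold.

(⟹) Assume the antecedent. If r is true, (r | (r -> s)) -> r reduces to true regardless of the other variables. If r is false, the antecedent cannot hold. Either way (r | (r -> s)) -> r holds.

(⟸) Assume the antecedent. If r is true, (p | (r -> s)) -> r reduces to true regardless of the other variables. If r is false, the antecedent cannot hold. Either way (p | (r -> s)) -> r holds.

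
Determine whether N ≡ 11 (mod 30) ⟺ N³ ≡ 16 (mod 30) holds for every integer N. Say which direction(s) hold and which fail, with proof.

Neither implication holds.

(⟹) This fails: take N = 11. Then 11 ≡ 11 (mod 30), but 11³ = 1331 ≡ 11 (mod 30), not 16.

(⟸) This fails: take N = 16. Then 16³ = 4096 ≡ 16 (mod 30), yet 16 ≡ 16 (mod 30), not 11.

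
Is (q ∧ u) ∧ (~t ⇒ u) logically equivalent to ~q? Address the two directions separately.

(⇒) fails and (⇐) fails.

(⟹) This fails. Under q = T, t = F, u = T, the left side is true but the right side is false.

(⟸) This fails. Under q = F, t = F, u = F, the left side is false but the right side is true.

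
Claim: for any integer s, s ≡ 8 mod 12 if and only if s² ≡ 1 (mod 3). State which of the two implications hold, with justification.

(⇒) holds; (⇐) fails.

(⟹) Suppose s ≡ 8 (mod 12). Then s² ≡ 8² = 64 (mod 12), and since 3 ∣ 12, also s² ≡ 1 (mod 3).

(⟸) This fails: take s = 1. Then 1² = 1 ≡ 1 (mod 3), yet 1 ≡ 1 (mod 12), not 8.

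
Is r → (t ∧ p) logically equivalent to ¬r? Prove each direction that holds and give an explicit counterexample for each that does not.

(⇒) fails; (⇐) holds.

[⇒] This fails. Under t = T, r = T, p = T, the left side is true but the right side is false.

[⇐] Assume the antecedent. If t is true, the antecedent forces (t = T, r = F, p = F) or (t = T, r = F, p = T), and r → (t ∧ p) holds there. If t is false, the antecedent forces (t = F, r = F, p = F) or (t = F, r = F, p = T), and r → (t ∧ p) holds there. Either way r → (t ∧ p) holds.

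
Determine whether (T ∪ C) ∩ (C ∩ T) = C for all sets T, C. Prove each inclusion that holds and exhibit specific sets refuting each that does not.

(⊆) holds; (⊇) fails.

(⟹) Let x ∈ (T ∪ C) ∩ (C ∩ T). Then x ∈ T ∩ C, from which x ∈ C.

(⟸) This inclusion fails. Take T = ∅, C = {1}; then 1 ∈ C but 1 ∉ (T ∪ C) ∩ (C ∩ T).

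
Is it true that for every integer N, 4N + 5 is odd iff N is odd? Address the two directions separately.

Only the converse holds.

(⇐) Suppose N is odd. Since 4 is even, 4N is even for every N, so 4N + 5 has the same parity as 5, which is odd. Hence 4N + 5 is odd.

(⇒) This fails: take N = 4. Then 4N + 5 = 21, which is odd, yet N = 4 is even, not odd.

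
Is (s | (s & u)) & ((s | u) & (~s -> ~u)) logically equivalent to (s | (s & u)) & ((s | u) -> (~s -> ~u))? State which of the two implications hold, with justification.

Equivalent; both directions hold.

(⟹) Assume the antecedent. If s is true, the consequent reduces to true regardless of the other variables. If s is false, the antecedent cannot hold. Either way the consequent holds.

(⟸) Assume the antecedent. If s is true, the consequent reduces to true regardless of the other variables. If s is false, the antecedent cannot hold. Either way the consequent holds.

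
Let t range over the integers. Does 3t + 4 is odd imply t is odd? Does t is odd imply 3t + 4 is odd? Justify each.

(⟸) Suppose t is odd; write t = 2j + 1. Then 3t + 4 = 3·(2j + 1) + 4 = 2·3j + 7, which is odd.

(⟹) Suppose 3t + 4 is odd. Since 3 is odd, 3t and t have the same parity, so 3t + 4 ≡ t + 4 (mod 2). As 4 is even, 3t + 4 is odd exactly when t is odd. Thus t is odd.

Both directions hold; the statement is true.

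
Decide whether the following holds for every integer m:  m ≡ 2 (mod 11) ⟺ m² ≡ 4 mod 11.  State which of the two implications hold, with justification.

Only the forward implication holds.

(→) Suppose m ≡ 2 (mod 11). Write m = 11j + 2. Then (11j + 2)² = 121j² + 44j + 4 = 11(11j² + 4j) + 4, so m² ≡ 4 (mod 11).

(←) This fails: take m = 9. Then 9² = 81 ≡ 4 (mod 11), yet 9 ≡ 9 (mod 11), not 2.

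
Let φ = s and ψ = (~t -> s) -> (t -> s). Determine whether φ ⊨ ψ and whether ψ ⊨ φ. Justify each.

Not equivalent: only (⇒) holds.

(⟹) Assume the antecedent. If t is true, the antecedent forces (t = T, s = T), and (~t -> s) -> (t -> s) holds there. If t is false, (~t -> s) -> (t -> s) reduces to true regardless of the other variables. Either way (~t -> s) -> (t -> s) holds.

(⟸) This fails. Under t = F, s = F, the left side is false but the right side is true.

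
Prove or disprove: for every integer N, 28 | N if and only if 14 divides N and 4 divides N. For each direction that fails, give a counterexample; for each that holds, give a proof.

(⟸) Suppose 14 ∣ N and 4 ∣ N. Any common multiple of 14 and 4 is a multiple of their lcm; here lcm(14, 4) = 14·4/gcd(14, 4) = 56/2 = 28, so 28 ∣ N.

(⟹) If 28 ∣ N, write N = 28q. Since 28 = 2·14, N = 14·(2q), so 14 ∣ N; and since 28 = 7·4, N = 4·(7q), so 4 ∣ N.

Both directions hold.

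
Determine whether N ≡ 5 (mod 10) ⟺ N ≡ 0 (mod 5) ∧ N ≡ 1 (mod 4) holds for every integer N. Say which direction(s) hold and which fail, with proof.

Not equivalent: only (⇐) holds.

(⟹) This fails: N = 15 gives 15 ≡ 5 (mod 10) but 15 ≡ 3 (mod 4), so the conjunction on the right does not hold.

(⟸) Conversely, if N ≡ 0 (mod 5) and N ≡ 1 (mod 4), then by the Chinese remainder theorem N ≡ 5 (mod 20). Since 5 ≡ 5 (mod 10) and 10 ∣ 20, we get N ≡ 5 (mod 10).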